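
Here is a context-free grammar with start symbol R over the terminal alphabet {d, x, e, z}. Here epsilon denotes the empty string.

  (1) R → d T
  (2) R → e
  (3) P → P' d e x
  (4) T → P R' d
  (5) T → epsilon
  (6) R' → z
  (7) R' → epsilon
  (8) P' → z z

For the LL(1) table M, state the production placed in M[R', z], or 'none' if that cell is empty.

R' → z

FIRST(R): from R→d T we get {d}; from R→e we get {e}. So FIRST(R) = {d, e}.
FIRST(R'): from R'→z we get {z}; from R'→epsilon we get {epsilon}. So FIRST(R') = {epsilon, z}.
FIRST(P'): from P'→z z we get {z}. So FIRST(P') = {z}.
FIRST(P): from P→P' d e x we get {z}. So FIRST(P) = {z}.
FIRST(T): from T→P R' d we get {z}; from T→epsilon we get {epsilon}. So FIRST(T) = {epsilon, z}.
FOLLOW(R) includes $ since R is the start symbol.
FOLLOW(R'): in T→P R' d, R' is followed by d with FIRST {d}. Thus FOLLOW(R') = {d}.
For R' → z: FIRST(z) = {z}, so it goes in M[R', t] for t ∈ {z}.
For R' → epsilon: FIRST(epsilon) = {epsilon}, so it goes in M[R', t] for t ∈ {}; since epsilon ∈ FIRST, also for every t ∈ FOLLOW(R') = {d}.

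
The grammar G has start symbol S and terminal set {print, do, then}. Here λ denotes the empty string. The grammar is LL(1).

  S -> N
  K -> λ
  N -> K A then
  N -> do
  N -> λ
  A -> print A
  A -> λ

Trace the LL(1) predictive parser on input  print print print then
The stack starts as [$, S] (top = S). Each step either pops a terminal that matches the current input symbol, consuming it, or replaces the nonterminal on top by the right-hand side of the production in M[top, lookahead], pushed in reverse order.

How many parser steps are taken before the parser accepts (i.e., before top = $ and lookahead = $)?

11

step 1: stack=$ S  input=print print print then $  — expand S -> N
step 2: stack=$ N  input=print print print then $  — expand N -> K A then
step 3: stack=$ then A K  input=print print print then $  — expand K -> λ
step 4: stack=$ then A  input=print print print then $  — expand A -> print A
step 5: stack=$ then A print  input=print print print then $  — match print
step 6: stack=$ then A  input=print print then $  — expand A -> print A
step 7: stack=$ then A print  input=print print then $  — match print
step 8: stack=$ then A  input=print then $  — expand A -> print A
step 9: stack=$ then A print  input=print then $  — match print
step 10: stack=$ then A  input=then $  — expand A -> λ
step 11: stack=$ then  input=then $  — match then
Accept reached after 11 steps.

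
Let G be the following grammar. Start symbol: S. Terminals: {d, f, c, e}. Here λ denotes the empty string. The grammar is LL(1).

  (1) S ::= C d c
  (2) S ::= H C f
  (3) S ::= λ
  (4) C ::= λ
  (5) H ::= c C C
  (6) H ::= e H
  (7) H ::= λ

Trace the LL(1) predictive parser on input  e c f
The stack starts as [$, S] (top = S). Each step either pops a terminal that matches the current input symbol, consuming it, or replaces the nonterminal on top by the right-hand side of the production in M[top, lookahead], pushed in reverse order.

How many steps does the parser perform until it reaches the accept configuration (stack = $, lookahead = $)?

     Stack        Input    Action
  1  $ S          e c f $  expand S ::= H C f
  2  $ f C H      e c f $  expand H ::= e H
  3  $ f C H e    e c f $  match e
  4  $ f C H      c f $    expand H ::= c C C
  5  $ f C C C c  c f $    match c
  6  $ f C C C    f $      expand C ::= λ
  7  $ f C C      f $      expand C ::= λ
  8  $ f C        f $      expand C ::= λ
  9  $ f          f $      match f
Accept reached after 9 steps.

9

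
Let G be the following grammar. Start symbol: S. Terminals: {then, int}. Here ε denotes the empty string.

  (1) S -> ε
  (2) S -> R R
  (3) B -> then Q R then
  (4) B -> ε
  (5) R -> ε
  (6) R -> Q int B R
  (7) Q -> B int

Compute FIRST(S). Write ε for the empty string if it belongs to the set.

{ε, int, then}

FIRST(B) = {ε, then}
FIRST(Q) = {int, then}  (via B int)
FIRST(R) = {ε, int, then}  (via Q int B R)
FIRST(S) = {ε, int, then}  (via R R)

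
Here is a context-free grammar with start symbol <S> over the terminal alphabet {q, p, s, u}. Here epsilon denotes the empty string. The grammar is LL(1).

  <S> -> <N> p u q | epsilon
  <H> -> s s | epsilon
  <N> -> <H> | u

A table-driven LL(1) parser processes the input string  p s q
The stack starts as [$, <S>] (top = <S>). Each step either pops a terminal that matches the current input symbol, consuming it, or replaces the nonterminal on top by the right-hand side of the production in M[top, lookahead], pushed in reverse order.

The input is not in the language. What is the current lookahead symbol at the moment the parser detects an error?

s

step 1: stack=$ <S>  input=p s q $  — expand <S> -> <N> p u q
step 2: stack=$ q u p <N>  input=p s q $  — expand <N> -> <H>
step 3: stack=$ q u p <H>  input=p s q $  — expand <H> -> epsilon
step 4: stack=$ q u p  input=p s q $  — match p
step 5: stack=$ q u  input=s q $  — error: top is terminal u but lookahead is s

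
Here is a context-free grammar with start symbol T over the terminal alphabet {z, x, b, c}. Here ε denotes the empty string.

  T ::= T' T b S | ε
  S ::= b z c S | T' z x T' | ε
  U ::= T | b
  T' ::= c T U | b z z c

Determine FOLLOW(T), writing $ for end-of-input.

{$, b, c, z}

FIRST(T') = {b, c}
FIRST(T) = {ε, b, c}  (via T' T b S)
FIRST(S) = {ε, b, c}  (via T' z x T')
FIRST(U) = {ε, b, c}  (via T)
FOLLOW(T) includes $ since T is the start symbol.
FOLLOW(T): in T::=T' T b S, T is followed by b S with FIRST {b}; in U::=T, the suffix after T is empty, so FOLLOW(T) ⊇ FOLLOW(U) = {$, b, c, z}; in T'::=c T U, T is followed by U with FIRST {ε, b, c}; in T'::=c T U, the suffix after T is nullable, so FOLLOW(T) ⊇ FOLLOW(T') = {$, b, c, z}. Thus FOLLOW(T) = {$, b, c, z}.
FOLLOW(S): in T::=T' T b S, the suffix after S is empty, so FOLLOW(S) ⊇ FOLLOW(T) = {$, b, c, z}; in S::=b z c S, the suffix after S is empty (adds nothing new). Thus FOLLOW(S) = {$, b, c, z}.
FOLLOW(T'): in T::=T' T b S, T' is followed by T b S with FIRST {b, c}; in S::=T' z x T' (occurrence 1), T' is followed by z x T' with FIRST {z}; in S::=T' z x T' (occurrence 2), the suffix after T' is empty, so FOLLOW(T') ⊇ FOLLOW(S) = {$, b, c, z}. Thus FOLLOW(T') = {$, b, c, z}.
FOLLOW(U): in T'::=c T U, the suffix after U is empty, so FOLLOW(U) ⊇ FOLLOW(T') = {$, b, c, z}. Thus FOLLOW(U) = {$, b, c, z}.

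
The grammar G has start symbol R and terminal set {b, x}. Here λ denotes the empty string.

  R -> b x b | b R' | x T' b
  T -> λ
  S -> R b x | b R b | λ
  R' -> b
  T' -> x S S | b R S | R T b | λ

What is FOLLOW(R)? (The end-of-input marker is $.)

FIRST(R) = {b, x}
FIRST(T) = {λ}
FIRST(R') = {b}
FIRST(S) = {λ, b, x}  (via R b x)
FIRST(T') = {λ, b, x}  (via R T b)
FOLLOW(R) includes $ since R is the start symbol.
FOLLOW(T): in T'->R T b, T is followed by b with FIRST {b}. Thus FOLLOW(T) = {b}.
FOLLOW(T'): in R->x T' b, T' is followed by b with FIRST {b}. Thus FOLLOW(T') = {b}.
FOLLOW(R): in S->R b x, R is followed by b x with FIRST {b}; in S->b R b, R is followed by b with FIRST {b}; in T'->b R S, R is followed by S with FIRST {λ, b, x}; in T'->b R S, the suffix after R is nullable, so FOLLOW(R) ⊇ FOLLOW(T') = {b}; in T'->R T b, R is followed by T b with FIRST {b}. Thus FOLLOW(R) = {$, b, x}.
FOLLOW(S): in T'->x S S (occurrence 1), S is followed by S with FIRST {λ, b, x}; in T'->x S S (occurrence 1), the suffix after S is nullable, so FOLLOW(S) ⊇ FOLLOW(T') = {b}; in T'->x S S (occurrence 2), the suffix after S is empty, so FOLLOW(S) ⊇ FOLLOW(T') = {b}; in T'->b R S, the suffix after S is empty, so FOLLOW(S) ⊇ FOLLOW(T') = {b}. Thus FOLLOW(S) = {b, x}.
FOLLOW(R'): in R->b R', the suffix after R' is empty, so FOLLOW(R') ⊇ FOLLOW(R) = {$, b, x}. Thus FOLLOW(R') = {$, b, x}.

{$, b, x}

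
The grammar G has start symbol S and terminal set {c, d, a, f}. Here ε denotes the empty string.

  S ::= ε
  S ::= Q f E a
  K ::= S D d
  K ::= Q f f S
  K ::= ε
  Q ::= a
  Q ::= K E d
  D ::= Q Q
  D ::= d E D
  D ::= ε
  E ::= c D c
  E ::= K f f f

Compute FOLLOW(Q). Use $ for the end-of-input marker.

FIRST(S): from S::=ε we get {ε}; from S::=Q f E a we get {a, c, d, f}. So FIRST(S) = {ε, a, c, d, f}.
FIRST(K): from K::=S D d we get {a, c, d, f}; from K::=Q f f S we get {a, c, d, f}; from K::=ε we get {ε}. So FIRST(K) = {ε, a, c, d, f}.
FIRST(E): from E::=c D c we get {c}; from E::=K f f f we get {a, c, d, f}. So FIRST(E) = {a, c, d, f}.
FIRST(Q): from Q::=a we get {a}; from Q::=K E d we get {a, c, d, f}. So FIRST(Q) = {a, c, d, f}.
FIRST(D): from D::=Q Q we get {a, c, d, f}; from D::=d E D we get {d}; from D::=ε we get {ε}. So FIRST(D) = {ε, a, c, d, f}.
FOLLOW(S) includes $ since S is the start symbol.
FOLLOW(K): in Q::=K E d, K is followed by E d with FIRST {a, c, d, f}; in E::=K f f f, K is followed by f f f with FIRST {f}. Thus FOLLOW(K) = {a, c, d, f}.
FOLLOW(S): in K::=S D d, S is followed by D d with FIRST {a, c, d, f}; in K::=Q f f S, the suffix after S is empty, so FOLLOW(S) ⊇ FOLLOW(K) = {a, c, d, f}. Thus FOLLOW(S) = {$, a, c, d, f}.
FOLLOW(D): in K::=S D d, D is followed by d with FIRST {d}; in D::=d E D, the suffix after D is empty (adds nothing new); in E::=c D c, D is followed by c with FIRST {c}. Thus FOLLOW(D) = {c, d}.
FOLLOW(Q): in S::=Q f E a, Q is followed by f E a with FIRST {f}; in K::=Q f f S, Q is followed by f f S with FIRST {f}; in D::=Q Q (occurrence 1), Q is followed by Q with FIRST {a, c, d, f}; in D::=Q Q (occurrence 2), the suffix after Q is empty, so FOLLOW(Q) ⊇ FOLLOW(D) = {c, d}. Thus FOLLOW(Q) = {a, c, d, f}.
FOLLOW(E): in S::=Q f E a, E is followed by a with FIRST {a}; in Q::=K E d, E is followed by d with FIRST {d}; in D::=d E D, E is followed by D with FIRST {ε, a, c, d, f}; in D::=d E D, the suffix after E is nullable, so FOLLOW(E) ⊇ FOLLOW(D) = {c, d}. Thus FOLLOW(E) = {a, c, d, f}.

{a, c, d, f}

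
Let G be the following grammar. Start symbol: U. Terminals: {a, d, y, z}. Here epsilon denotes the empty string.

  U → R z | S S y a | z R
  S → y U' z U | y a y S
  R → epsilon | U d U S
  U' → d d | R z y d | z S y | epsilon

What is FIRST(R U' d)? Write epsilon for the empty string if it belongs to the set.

FIRST(S) = {y}
FIRST(U) = {y, z}  (via R z, S S y a)
FIRST(R) = {epsilon, y, z}  (via U d U S)
FIRST(U') = {epsilon, d, y, z}  (via R z y d)
FIRST(R U' d): take FIRST of each symbol in turn, carrying on past any symbol whose FIRST contains epsilon; result {d, y, z}.

{d, y, z}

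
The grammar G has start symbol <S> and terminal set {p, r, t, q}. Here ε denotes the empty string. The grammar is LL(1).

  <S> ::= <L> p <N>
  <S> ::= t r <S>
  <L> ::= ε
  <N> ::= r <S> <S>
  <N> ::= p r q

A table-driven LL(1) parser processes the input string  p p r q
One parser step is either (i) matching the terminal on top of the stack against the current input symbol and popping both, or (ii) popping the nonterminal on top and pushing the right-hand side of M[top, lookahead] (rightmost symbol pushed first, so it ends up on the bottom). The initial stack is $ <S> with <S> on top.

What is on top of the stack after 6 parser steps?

step 1: stack=$ <S>  input=p p r q $  — expand <S> ::= <L> p <N>
step 2: stack=$ <N> p <L>  input=p p r q $  — expand <L> ::= ε
step 3: stack=$ <N> p  input=p p r q $  — match p
step 4: stack=$ <N>  input=p r q $  — expand <N> ::= p r q
step 5: stack=$ q r p  input=p r q $  — match p
step 6: stack=$ q r  input=r q $  — match r
Stack after step 6: $ q (top = q).

q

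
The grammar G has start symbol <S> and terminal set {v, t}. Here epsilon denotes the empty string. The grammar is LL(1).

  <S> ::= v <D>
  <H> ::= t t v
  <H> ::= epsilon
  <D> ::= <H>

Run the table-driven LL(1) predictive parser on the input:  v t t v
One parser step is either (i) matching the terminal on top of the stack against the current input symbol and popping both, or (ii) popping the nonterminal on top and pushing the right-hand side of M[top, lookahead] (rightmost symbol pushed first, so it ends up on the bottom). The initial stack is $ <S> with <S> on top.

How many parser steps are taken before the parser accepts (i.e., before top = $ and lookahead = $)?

step 1: stack=$ <S>  input=v t t v $  — expand <S> ::= v <D>
step 2: stack=$ <D> v  input=v t t v $  — match v
step 3: stack=$ <D>  input=t t v $  — expand <D> ::= <H>
step 4: stack=$ <H>  input=t t v $  — expand <H> ::= t t v
step 5: stack=$ v t t  input=t t v $  — match t
step 6: stack=$ v t  input=t v $  — match t
step 7: stack=$ v  input=v $  — match v
Accept reached after 7 steps.

7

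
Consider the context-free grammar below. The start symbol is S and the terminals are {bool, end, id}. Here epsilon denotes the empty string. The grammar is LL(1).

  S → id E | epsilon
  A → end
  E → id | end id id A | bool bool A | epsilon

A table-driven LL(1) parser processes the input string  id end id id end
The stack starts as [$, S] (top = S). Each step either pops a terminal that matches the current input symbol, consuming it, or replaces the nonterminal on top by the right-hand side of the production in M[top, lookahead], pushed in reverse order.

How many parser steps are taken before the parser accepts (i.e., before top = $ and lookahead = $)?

8

     Stack          Input               Action
  1  $ S            id end id id end $  expand S → id E
  2  $ E id         id end id id end $  match id
  3  $ E            end id id end $     expand E → end id id A
  4  $ A id id end  end id id end $     match end
  5  $ A id id      id id end $         match id
  6  $ A id         id end $            match id
  7  $ A            end $               expand A → end
  8  $ end          end $               match end
Accept reached after 8 steps.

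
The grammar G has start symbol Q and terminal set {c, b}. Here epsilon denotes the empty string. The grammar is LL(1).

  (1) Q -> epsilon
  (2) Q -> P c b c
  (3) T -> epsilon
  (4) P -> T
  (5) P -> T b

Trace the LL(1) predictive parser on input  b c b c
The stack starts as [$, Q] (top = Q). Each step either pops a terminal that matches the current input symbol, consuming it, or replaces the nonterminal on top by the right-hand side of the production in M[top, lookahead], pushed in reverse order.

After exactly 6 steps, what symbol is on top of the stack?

c

step 1: stack=$ Q  input=b c b c $  — expand Q -> P c b c
step 2: stack=$ c b c P  input=b c b c $  — expand P -> T b
step 3: stack=$ c b c b T  input=b c b c $  — expand T -> epsilon
step 4: stack=$ c b c b  input=b c b c $  — match b
step 5: stack=$ c b c  input=c b c $  — match c
step 6: stack=$ c b  input=b c $  — match b
Stack after step 6: $ c (top = c).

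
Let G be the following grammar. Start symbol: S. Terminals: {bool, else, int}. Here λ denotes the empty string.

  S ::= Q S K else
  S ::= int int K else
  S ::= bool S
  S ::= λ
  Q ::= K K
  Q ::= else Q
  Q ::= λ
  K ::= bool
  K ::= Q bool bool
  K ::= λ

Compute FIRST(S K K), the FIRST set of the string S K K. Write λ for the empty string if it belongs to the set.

{λ, bool, else, int}

FIRST(S) = {λ, bool, else, int}  (via Q S K else)
FIRST(Q) = {λ, bool, else}  (via K K)
FIRST(K) = {λ, bool, else}  (via Q bool bool)
FIRST(S K K): take FIRST of each symbol in turn, carrying on past any symbol whose FIRST contains λ; result {λ, bool, else, int}.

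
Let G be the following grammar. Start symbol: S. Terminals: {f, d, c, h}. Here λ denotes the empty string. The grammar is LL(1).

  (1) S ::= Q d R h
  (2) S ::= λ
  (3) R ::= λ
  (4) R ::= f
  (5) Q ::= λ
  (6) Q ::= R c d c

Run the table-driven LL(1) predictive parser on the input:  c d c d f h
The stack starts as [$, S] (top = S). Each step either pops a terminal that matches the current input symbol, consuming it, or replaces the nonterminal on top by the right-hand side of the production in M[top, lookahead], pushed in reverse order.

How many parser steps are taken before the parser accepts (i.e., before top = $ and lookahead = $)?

10

      Stack            Input          Action
   1  $ S              c d c d f h $  expand S ::= Q d R h
   2  $ h R d Q        c d c d f h $  expand Q ::= R c d c
   3  $ h R d c d c R  c d c d f h $  expand R ::= λ
   4  $ h R d c d c    c d c d f h $  match c
   5  $ h R d c d      d c d f h $    match d
   6  $ h R d c        c d f h $      match c
   7  $ h R d          d f h $        match d
   8  $ h R            f h $          expand R ::= f
   9  $ h f            f h $          match f
  10  $ h              h $            match h
Accept reached after 10 steps.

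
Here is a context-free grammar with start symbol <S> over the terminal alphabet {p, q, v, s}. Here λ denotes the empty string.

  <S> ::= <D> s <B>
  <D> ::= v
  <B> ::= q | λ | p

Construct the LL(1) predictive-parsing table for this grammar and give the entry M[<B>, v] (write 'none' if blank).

none

FIRST(<D>) = {v}
FIRST(<B>) = {λ, p, q}
FIRST(<S>) = {v}  (via <D> s <B>)
FOLLOW(<S>) includes $ since <S> is the start symbol.
FOLLOW(<S>): <S> appears on no right-hand side. Thus FOLLOW(<S>) = {$}.
FOLLOW(<B>): in <S>::=<D> s <B>, the suffix after <B> is empty, so FOLLOW(<B>) ⊇ FOLLOW(<S>) = {$}. Thus FOLLOW(<B>) = {$}.
For <B> ::= q: FIRST(q) = {q}, so it goes in M[<B>, t] for t ∈ {q}.
For <B> ::= λ: FIRST(λ) = {λ}, so it goes in M[<B>, t] for t ∈ {}; since λ ∈ FIRST, also for every t ∈ FOLLOW(<B>) = {$}.
For <B> ::= p: FIRST(p) = {p}, so it goes in M[<B>, t] for t ∈ {p}.
None of these place a production in M[<B>, v].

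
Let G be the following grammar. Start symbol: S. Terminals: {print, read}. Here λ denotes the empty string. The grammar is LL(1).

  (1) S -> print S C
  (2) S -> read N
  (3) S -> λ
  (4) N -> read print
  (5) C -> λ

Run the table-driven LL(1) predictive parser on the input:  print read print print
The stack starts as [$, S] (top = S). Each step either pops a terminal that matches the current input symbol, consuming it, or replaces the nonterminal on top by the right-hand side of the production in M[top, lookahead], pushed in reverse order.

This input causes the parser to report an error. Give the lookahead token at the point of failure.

print

step 1: stack=$ S  input=print read print print $  — expand S -> print S C
step 2: stack=$ C S print  input=print read print print $  — match print
step 3: stack=$ C S  input=read print print $  — expand S -> read N
step 4: stack=$ C N read  input=read print print $  — match read
step 5: stack=$ C N  input=print print $  — error: M[N, print] is empty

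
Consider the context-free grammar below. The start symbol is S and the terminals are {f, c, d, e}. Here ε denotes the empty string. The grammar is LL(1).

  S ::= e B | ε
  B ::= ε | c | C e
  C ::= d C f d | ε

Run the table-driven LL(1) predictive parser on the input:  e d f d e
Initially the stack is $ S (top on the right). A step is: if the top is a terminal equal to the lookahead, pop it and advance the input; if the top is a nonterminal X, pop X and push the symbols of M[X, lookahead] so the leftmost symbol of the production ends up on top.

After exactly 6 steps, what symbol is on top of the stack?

f

     Stack        Input        Action
  1  $ S          e d f d e $  expand S ::= e B
  2  $ B e        e d f d e $  match e
  3  $ B          d f d e $    expand B ::= C e
  4  $ e C        d f d e $    expand C ::= d C f d
  5  $ e d f C d  d f d e $    match d
  6  $ e d f C    f d e $      expand C ::= ε
Stack after step 6: $ e d f (top = f).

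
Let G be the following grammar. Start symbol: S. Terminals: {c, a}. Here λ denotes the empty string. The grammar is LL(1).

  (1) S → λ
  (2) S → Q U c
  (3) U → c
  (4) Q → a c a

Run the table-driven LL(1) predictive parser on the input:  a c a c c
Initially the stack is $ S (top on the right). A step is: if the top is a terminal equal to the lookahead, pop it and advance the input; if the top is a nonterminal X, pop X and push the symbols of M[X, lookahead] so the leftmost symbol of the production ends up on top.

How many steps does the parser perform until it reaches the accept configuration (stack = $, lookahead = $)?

8

step 1: stack=$ S  input=a c a c c $  — expand S → Q U c
step 2: stack=$ c U Q  input=a c a c c $  — expand Q → a c a
step 3: stack=$ c U a c a  input=a c a c c $  — match a
step 4: stack=$ c U a c  input=c a c c $  — match c
step 5: stack=$ c U a  input=a c c $  — match a
step 6: stack=$ c U  input=c c $  — expand U → c
step 7: stack=$ c c  input=c c $  — match c
step 8: stack=$ c  input=c $  — match c
Accept reached after 8 steps.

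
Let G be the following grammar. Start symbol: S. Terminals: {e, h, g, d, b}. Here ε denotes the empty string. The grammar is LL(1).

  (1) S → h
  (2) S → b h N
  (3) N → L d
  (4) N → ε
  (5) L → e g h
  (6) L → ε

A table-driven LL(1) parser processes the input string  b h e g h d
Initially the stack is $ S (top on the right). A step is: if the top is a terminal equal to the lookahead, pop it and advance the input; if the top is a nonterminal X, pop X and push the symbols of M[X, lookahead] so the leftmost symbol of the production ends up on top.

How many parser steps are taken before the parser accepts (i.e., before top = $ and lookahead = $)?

9

step 1: stack=$ S  input=b h e g h d $  — expand S → b h N
step 2: stack=$ N h b  input=b h e g h d $  — match b
step 3: stack=$ N h  input=h e g h d $  — match h
step 4: stack=$ N  input=e g h d $  — expand N → L d
step 5: stack=$ d L  input=e g h d $  — expand L → e g h
step 6: stack=$ d h g e  input=e g h d $  — match e
step 7: stack=$ d h g  input=g h d $  — match g
step 8: stack=$ d h  input=h d $  — match h
step 9: stack=$ d  input=d $  — match d
Accept reached after 9 steps.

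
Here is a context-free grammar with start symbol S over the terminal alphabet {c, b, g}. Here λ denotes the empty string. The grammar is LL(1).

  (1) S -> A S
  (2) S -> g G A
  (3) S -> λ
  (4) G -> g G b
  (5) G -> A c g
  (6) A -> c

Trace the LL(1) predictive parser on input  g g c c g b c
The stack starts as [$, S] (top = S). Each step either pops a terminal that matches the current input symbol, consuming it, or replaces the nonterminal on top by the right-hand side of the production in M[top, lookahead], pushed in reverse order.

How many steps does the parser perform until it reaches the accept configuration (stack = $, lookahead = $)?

12

      Stack        Input            Action
   1  $ S          g g c c g b c $  expand S -> g G A
   2  $ A G g      g g c c g b c $  match g
   3  $ A G        g c c g b c $    expand G -> g G b
   4  $ A b G g    g c c g b c $    match g
   5  $ A b G      c c g b c $      expand G -> A c g
   6  $ A b g c A  c c g b c $      expand A -> c
   7  $ A b g c c  c c g b c $      match c
   8  $ A b g c    c g b c $        match c
   9  $ A b g      g b c $          match g
  10  $ A b        b c $            match b
  11  $ A          c $              expand A -> c
  12  $ c          c $              match c
Accept reached after 12 steps.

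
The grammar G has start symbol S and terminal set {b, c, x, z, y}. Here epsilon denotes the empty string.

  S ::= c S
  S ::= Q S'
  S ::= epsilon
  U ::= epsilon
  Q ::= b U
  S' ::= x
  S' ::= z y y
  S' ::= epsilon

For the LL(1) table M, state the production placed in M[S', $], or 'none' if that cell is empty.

S' ::= epsilon

FIRST(U): from U::=epsilon we get {epsilon}. So FIRST(U) = {epsilon}.
FIRST(Q): from Q::=b U we get {b}. So FIRST(Q) = {b}.
FIRST(S'): from S'::=x we get {x}; from S'::=z y y we get {z}; from S'::=epsilon we get {epsilon}. So FIRST(S') = {epsilon, x, z}.
FIRST(S): from S::=c S we get {c}; from S::=Q S' we get {b}; from S::=epsilon we get {epsilon}. So FIRST(S) = {epsilon, b, c}.
FOLLOW(S) includes $ since S is the start symbol.
FOLLOW(S): in S::=c S, the suffix after S is empty (adds nothing new). Thus FOLLOW(S) = {$}.
FOLLOW(S'): in S::=Q S', the suffix after S' is empty, so FOLLOW(S') ⊇ FOLLOW(S) = {$}. Thus FOLLOW(S') = {$}.
For S' ::= x: FIRST(x) = {x}, so it goes in M[S', t] for t ∈ {x}.
For S' ::= z y y: FIRST(z y y) = {z}, so it goes in M[S', t] for t ∈ {z}.
For S' ::= epsilon: FIRST(epsilon) = {epsilon}, so it goes in M[S', t] for t ∈ {}; since epsilon ∈ FIRST, also for every t ∈ FOLLOW(S') = {$}.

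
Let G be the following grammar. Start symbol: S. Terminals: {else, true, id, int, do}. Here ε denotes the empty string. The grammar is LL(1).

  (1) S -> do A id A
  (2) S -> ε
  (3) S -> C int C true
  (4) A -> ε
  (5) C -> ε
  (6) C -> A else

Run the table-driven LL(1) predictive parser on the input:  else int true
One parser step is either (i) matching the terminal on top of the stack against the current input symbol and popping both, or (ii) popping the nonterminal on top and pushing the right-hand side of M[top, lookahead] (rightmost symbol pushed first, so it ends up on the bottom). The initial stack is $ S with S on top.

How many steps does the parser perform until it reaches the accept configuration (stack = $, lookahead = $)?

7

     Stack                Input            Action
  1  $ S                  else int true $  expand S -> C int C true
  2  $ true C int C       else int true $  expand C -> A else
  3  $ true C int else A  else int true $  expand A -> ε
  4  $ true C int else    else int true $  match else
  5  $ true C int         int true $       match int
  6  $ true C             true $           expand C -> ε
  7  $ true               true $           match true
Accept reached after 7 steps.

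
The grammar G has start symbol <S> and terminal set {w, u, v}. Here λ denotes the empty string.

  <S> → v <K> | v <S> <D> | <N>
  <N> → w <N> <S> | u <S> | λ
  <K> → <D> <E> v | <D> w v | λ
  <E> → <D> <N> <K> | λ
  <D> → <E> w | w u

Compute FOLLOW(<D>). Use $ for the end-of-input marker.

{$, u, v, w}

FIRST(<N>) = {λ, u, w}
FIRST(<S>) = {λ, u, v, w}  (via <N>)
FIRST(<K>) = {λ, w}  (via <D> <E> v, <D> w v)
FIRST(<E>) = {λ, w}  (via <D> <N> <K>)
FIRST(<D>) = {w}  (via <E> w)
FOLLOW(<S>) includes $ since <S> is the start symbol.
FOLLOW(<E>): in <K>→<D> <E> v, <E> is followed by v with FIRST {v}; in <D>→<E> w, <E> is followed by w with FIRST {w}. Thus FOLLOW(<E>) = {v, w}.
FOLLOW(<S>): in <S>→v <S> <D>, <S> is followed by <D> with FIRST {w}; in <N>→w <N> <S>, the suffix after <S> is empty, so FOLLOW(<S>) ⊇ FOLLOW(<N>) = {$, u, v, w}; in <N>→u <S>, the suffix after <S> is empty, so FOLLOW(<S>) ⊇ FOLLOW(<N>) = {$, u, v, w}. Thus FOLLOW(<S>) = {$, u, v, w}.
FOLLOW(<N>): in <S>→<N>, the suffix after <N> is empty, so FOLLOW(<N>) ⊇ FOLLOW(<S>) = {$, u, v, w}; in <N>→w <N> <S>, <N> is followed by <S> with FIRST {λ, u, v, w}; in <N>→w <N> <S>, the suffix after <N> is nullable (adds nothing new); in <E>→<D> <N> <K>, <N> is followed by <K> with FIRST {λ, w}; in <E>→<D> <N> <K>, the suffix after <N> is nullable, so FOLLOW(<N>) ⊇ FOLLOW(<E>) = {v, w}. Thus FOLLOW(<N>) = {$, u, v, w}.
FOLLOW(<K>): in <S>→v <K>, the suffix after <K> is empty, so FOLLOW(<K>) ⊇ FOLLOW(<S>) = {$, u, v, w}; in <E>→<D> <N> <K>, the suffix after <K> is empty, so FOLLOW(<K>) ⊇ FOLLOW(<E>) = {v, w}. Thus FOLLOW(<K>) = {$, u, v, w}.
FOLLOW(<D>): in <S>→v <S> <D>, the suffix after <D> is empty, so FOLLOW(<D>) ⊇ FOLLOW(<S>) = {$, u, v, w}; in <K>→<D> <E> v, <D> is followed by <E> v with FIRST {v, w}; in <K>→<D> w v, <D> is followed by w v with FIRST {w}; in <E>→<D> <N> <K>, <D> is followed by <N> <K> with FIRST {λ, u, w}; in <E>→<D> <N> <K>, the suffix after <D> is nullable, so FOLLOW(<D>) ⊇ FOLLOW(<E>) = {v, w}. Thus FOLLOW(<D>) = {$, u, v, w}.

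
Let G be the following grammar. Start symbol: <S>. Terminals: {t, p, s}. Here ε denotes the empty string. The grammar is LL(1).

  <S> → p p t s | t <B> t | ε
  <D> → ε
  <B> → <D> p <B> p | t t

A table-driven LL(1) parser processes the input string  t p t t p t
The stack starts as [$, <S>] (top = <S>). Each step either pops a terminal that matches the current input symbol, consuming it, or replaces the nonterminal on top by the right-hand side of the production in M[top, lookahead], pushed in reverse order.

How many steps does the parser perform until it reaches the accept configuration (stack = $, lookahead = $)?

      Stack            Input          Action
   1  $ <S>            t p t t p t $  expand <S> → t <B> t
   2  $ t <B> t        t p t t p t $  match t
   3  $ t <B>          p t t p t $    expand <B> → <D> p <B> p
   4  $ t p <B> p <D>  p t t p t $    expand <D> → ε
   5  $ t p <B> p      p t t p t $    match p
   6  $ t p <B>        t t p t $      expand <B> → t t
   7  $ t p t t        t t p t $      match t
   8  $ t p t          t p t $        match t
   9  $ t p            p t $          match p
  10  $ t              t $            match t
Accept reached after 10 steps.

10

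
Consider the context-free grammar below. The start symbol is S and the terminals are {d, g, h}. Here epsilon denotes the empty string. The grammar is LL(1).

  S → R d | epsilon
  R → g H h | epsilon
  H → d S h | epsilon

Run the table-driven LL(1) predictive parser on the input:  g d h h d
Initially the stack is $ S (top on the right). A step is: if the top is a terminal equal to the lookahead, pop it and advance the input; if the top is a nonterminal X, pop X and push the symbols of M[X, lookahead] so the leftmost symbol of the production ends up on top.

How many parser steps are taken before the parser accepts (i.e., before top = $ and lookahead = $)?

9

step 1: stack=$ S  input=g d h h d $  — expand S → R d
step 2: stack=$ d R  input=g d h h d $  — expand R → g H h
step 3: stack=$ d h H g  input=g d h h d $  — match g
step 4: stack=$ d h H  input=d h h d $  — expand H → d S h
step 5: stack=$ d h h S d  input=d h h d $  — match d
step 6: stack=$ d h h S  input=h h d $  — expand S → epsilon
step 7: stack=$ d h h  input=h h d $  — match h
step 8: stack=$ d h  input=h d $  — match h
step 9: stack=$ d  input=d $  — match d
Accept reached after 9 steps.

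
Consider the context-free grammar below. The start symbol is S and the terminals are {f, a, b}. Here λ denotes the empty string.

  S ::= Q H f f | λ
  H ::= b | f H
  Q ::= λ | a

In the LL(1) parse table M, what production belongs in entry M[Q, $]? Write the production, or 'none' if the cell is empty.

none

FIRST(H) = {b, f}
FIRST(Q) = {λ, a}
FIRST(S) = {λ, a, b, f}  (via Q H f f)
FOLLOW(S) includes $ since S is the start symbol.
FOLLOW(Q): in S::=Q H f f, Q is followed by H f f with FIRST {b, f}. Thus FOLLOW(Q) = {b, f}.
For Q ::= λ: FIRST(λ) = {λ}, so it goes in M[Q, t] for t ∈ {}; since λ ∈ FIRST, also for every t ∈ FOLLOW(Q) = {b, f}.
For Q ::= a: FIRST(a) = {a}, so it goes in M[Q, t] for t ∈ {a}.
None of these place a production in M[Q, $].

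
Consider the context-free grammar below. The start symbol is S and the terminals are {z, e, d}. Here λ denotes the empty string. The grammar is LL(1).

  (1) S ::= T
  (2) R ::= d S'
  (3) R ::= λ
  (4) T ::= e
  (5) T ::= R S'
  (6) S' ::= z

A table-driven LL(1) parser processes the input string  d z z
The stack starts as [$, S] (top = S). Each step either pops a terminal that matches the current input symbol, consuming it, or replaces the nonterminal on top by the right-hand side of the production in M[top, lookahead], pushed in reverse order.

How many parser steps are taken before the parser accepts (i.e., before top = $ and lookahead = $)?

8

step 1: stack=$ S  input=d z z $  — expand S ::= T
step 2: stack=$ T  input=d z z $  — expand T ::= R S'
step 3: stack=$ S' R  input=d z z $  — expand R ::= d S'
step 4: stack=$ S' S' d  input=d z z $  — match d
step 5: stack=$ S' S'  input=z z $  — expand S' ::= z
step 6: stack=$ S' z  input=z z $  — match z
step 7: stack=$ S'  input=z $  — expand S' ::= z
step 8: stack=$ z  input=z $  — match z
Accept reached after 8 steps.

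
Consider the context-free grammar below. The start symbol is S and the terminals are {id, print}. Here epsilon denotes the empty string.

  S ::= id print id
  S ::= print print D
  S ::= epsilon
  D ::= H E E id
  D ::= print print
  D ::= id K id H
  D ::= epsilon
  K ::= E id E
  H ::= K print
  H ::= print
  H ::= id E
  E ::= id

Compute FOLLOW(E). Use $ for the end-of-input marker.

FIRST(S) = {epsilon, id, print}
FIRST(E) = {id}
FIRST(K) = {id}  (via E id E)
FIRST(H) = {id, print}  (via K print)
FIRST(D) = {epsilon, id, print}  (via H E E id)
FOLLOW(S) includes $ since S is the start symbol.
FOLLOW(S): S appears on no right-hand side. Thus FOLLOW(S) = {$}.
FOLLOW(D): in S::=print print D, the suffix after D is empty, so FOLLOW(D) ⊇ FOLLOW(S) = {$}. Thus FOLLOW(D) = {$}.
FOLLOW(K): in D::=id K id H, K is followed by id H with FIRST {id}; in H::=K print, K is followed by print with FIRST {print}. Thus FOLLOW(K) = {id, print}.
FOLLOW(H): in D::=H E E id, H is followed by E E id with FIRST {id}; in D::=id K id H, the suffix after H is empty, so FOLLOW(H) ⊇ FOLLOW(D) = {$}. Thus FOLLOW(H) = {$, id}.
FOLLOW(E): in D::=H E E id (occurrence 1), E is followed by E id with FIRST {id}; in D::=H E E id (occurrence 2), E is followed by id with FIRST {id}; in K::=E id E (occurrence 1), E is followed by id E with FIRST {id}; in K::=E id E (occurrence 2), the suffix after E is empty, so FOLLOW(E) ⊇ FOLLOW(K) = {id, print}; in H::=id E, the suffix after E is empty, so FOLLOW(E) ⊇ FOLLOW(H) = {$, id}. Thus FOLLOW(E) = {$, id, print}.

{$, id, print}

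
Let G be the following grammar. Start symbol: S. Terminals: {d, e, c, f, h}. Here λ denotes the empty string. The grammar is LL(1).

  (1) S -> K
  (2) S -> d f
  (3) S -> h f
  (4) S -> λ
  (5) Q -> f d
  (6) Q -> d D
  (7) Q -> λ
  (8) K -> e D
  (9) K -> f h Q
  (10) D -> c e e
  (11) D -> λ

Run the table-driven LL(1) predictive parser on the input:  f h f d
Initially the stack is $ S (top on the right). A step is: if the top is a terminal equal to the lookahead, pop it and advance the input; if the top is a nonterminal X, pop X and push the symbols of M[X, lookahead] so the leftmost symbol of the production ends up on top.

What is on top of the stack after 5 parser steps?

f

     Stack    Input      Action
  1  $ S      f h f d $  expand S -> K
  2  $ K      f h f d $  expand K -> f h Q
  3  $ Q h f  f h f d $  match f
  4  $ Q h    h f d $    match h
  5  $ Q      f d $      expand Q -> f d
Stack after step 5: $ d f (top = f).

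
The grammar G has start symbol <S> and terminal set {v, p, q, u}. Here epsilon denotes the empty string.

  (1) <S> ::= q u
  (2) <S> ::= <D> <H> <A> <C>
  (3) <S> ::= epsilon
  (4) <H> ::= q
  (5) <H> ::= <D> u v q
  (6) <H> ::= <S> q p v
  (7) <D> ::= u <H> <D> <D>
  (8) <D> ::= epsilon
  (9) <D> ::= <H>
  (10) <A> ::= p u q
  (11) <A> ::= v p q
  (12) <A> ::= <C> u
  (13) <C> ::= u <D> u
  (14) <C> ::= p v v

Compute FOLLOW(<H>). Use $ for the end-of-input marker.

FIRST(<C>) = {p, u}
FIRST(<A>) = {p, u, v}  (via <C> u)
FIRST(<S>) = {epsilon, q, u}  (via <D> <H> <A> <C>)
FIRST(<H>) = {q, u}  (via <D> u v q, <S> q p v)
FIRST(<D>) = {epsilon, q, u}  (via <H>)
FOLLOW(<S>) includes $ since <S> is the start symbol.
FOLLOW(<S>): in <H>::=<S> q p v, <S> is followed by q p v with FIRST {q}. Thus FOLLOW(<S>) = {$, q}.
FOLLOW(<D>): in <S>::=<D> <H> <A> <C>, <D> is followed by <H> <A> <C> with FIRST {q, u}; in <H>::=<D> u v q, <D> is followed by u v q with FIRST {u}; in <D>::=u <H> <D> <D> (occurrence 1), <D> is followed by <D> with FIRST {epsilon, q, u}; in <D>::=u <H> <D> <D> (occurrence 1), the suffix after <D> is nullable (adds nothing new); in <D>::=u <H> <D> <D> (occurrence 2), the suffix after <D> is empty (adds nothing new); in <C>::=u <D> u, <D> is followed by u with FIRST {u}. Thus FOLLOW(<D>) = {q, u}.
FOLLOW(<H>): in <S>::=<D> <H> <A> <C>, <H> is followed by <A> <C> with FIRST {p, u, v}; in <D>::=u <H> <D> <D>, <H> is followed by <D> <D> with FIRST {epsilon, q, u}; in <D>::=u <H> <D> <D>, the suffix after <H> is nullable, so FOLLOW(<H>) ⊇ FOLLOW(<D>) = {q, u}; in <D>::=<H>, the suffix after <H> is empty, so FOLLOW(<H>) ⊇ FOLLOW(<D>) = {q, u}. Thus FOLLOW(<H>) = {p, q, u, v}.
FOLLOW(<A>): in <S>::=<D> <H> <A> <C>, <A> is followed by <C> with FIRST {p, u}. Thus FOLLOW(<A>) = {p, u}.
FOLLOW(<C>): in <S>::=<D> <H> <A> <C>, the suffix after <C> is empty, so FOLLOW(<C>) ⊇ FOLLOW(<S>) = {$, q}; in <A>::=<C> u, <C> is followed by u with FIRST {u}. Thus FOLLOW(<C>) = {$, q, u}.

{p, q, u, v}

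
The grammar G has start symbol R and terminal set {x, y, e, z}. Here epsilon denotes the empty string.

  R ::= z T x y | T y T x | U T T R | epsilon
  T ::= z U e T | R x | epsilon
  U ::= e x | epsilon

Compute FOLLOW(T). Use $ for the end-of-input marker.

{$, e, x, y, z}

FIRST(U): from U::=e x we get {e}; from U::=epsilon we get {epsilon}. So FIRST(U) = {epsilon, e}.
FIRST(R): from R::=z T x y we get {z}; from R::=T y T x we get {e, x, y, z}; from R::=U T T R we get {epsilon, e, x, y, z}; from R::=epsilon we get {epsilon}. So FIRST(R) = {epsilon, e, x, y, z}.
FIRST(T): from T::=z U e T we get {z}; from T::=R x we get {e, x, y, z}; from T::=epsilon we get {epsilon}. So FIRST(T) = {epsilon, e, x, y, z}.
FOLLOW(R) includes $ since R is the start symbol.
FOLLOW(R): in R::=U T T R, the suffix after R is empty (adds nothing new); in T::=R x, R is followed by x with FIRST {x}. Thus FOLLOW(R) = {$, x}.
FOLLOW(T): in R::=z T x y, T is followed by x y with FIRST {x}; in R::=T y T x (occurrence 1), T is followed by y T x with FIRST {y}; in R::=T y T x (occurrence 2), T is followed by x with FIRST {x}; in R::=U T T R (occurrence 1), T is followed by T R with FIRST {epsilon, e, x, y, z}; in R::=U T T R (occurrence 1), the suffix after T is nullable, so FOLLOW(T) ⊇ FOLLOW(R) = {$, x}; in R::=U T T R (occurrence 2), T is followed by R with FIRST {epsilon, e, x, y, z}; in R::=U T T R (occurrence 2), the suffix after T is nullable, so FOLLOW(T) ⊇ FOLLOW(R) = {$, x}; in T::=z U e T, the suffix after T is empty (adds nothing new). Thus FOLLOW(T) = {$, e, x, y, z}.
FOLLOW(U): in R::=U T T R, U is followed by T T R with FIRST {epsilon, e, x, y, z}; in R::=U T T R, the suffix after U is nullable, so FOLLOW(U) ⊇ FOLLOW(R) = {$, x}; in T::=z U e T, U is followed by e T with FIRST {e}. Thus FOLLOW(U) = {$, e, x, y, z}.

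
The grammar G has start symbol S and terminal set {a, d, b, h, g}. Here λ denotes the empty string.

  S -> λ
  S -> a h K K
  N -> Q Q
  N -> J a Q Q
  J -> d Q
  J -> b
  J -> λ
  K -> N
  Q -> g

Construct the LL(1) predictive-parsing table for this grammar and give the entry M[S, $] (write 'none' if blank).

FIRST(S): from S->λ we get {λ}; from S->a h K K we get {a}. So FIRST(S) = {λ, a}.
FIRST(J): from J->d Q we get {d}; from J->b we get {b}; from J->λ we get {λ}. So FIRST(J) = {λ, b, d}.
FIRST(Q): from Q->g we get {g}. So FIRST(Q) = {g}.
FIRST(N): from N->Q Q we get {g}; from N->J a Q Q we get {a, b, d}. So FIRST(N) = {a, b, d, g}.
FIRST(K): from K->N we get {a, b, d, g}. So FIRST(K) = {a, b, d, g}.
FOLLOW(S) includes $ since S is the start symbol.
FOLLOW(S): S appears on no right-hand side. Thus FOLLOW(S) = {$}.
For S -> λ: FIRST(λ) = {λ}, so it goes in M[S, t] for t ∈ {}; since λ ∈ FIRST, also for every t ∈ FOLLOW(S) = {$}.
For S -> a h K K: FIRST(a h K K) = {a}, so it goes in M[S, t] for t ∈ {a}.

S -> λ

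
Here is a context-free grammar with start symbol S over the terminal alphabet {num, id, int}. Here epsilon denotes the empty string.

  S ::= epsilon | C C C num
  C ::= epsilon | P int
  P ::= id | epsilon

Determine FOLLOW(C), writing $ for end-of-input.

{id, int, num}

FIRST(P) = {epsilon, id}
FIRST(C) = {epsilon, id, int}  (via P int)
FIRST(S) = {epsilon, id, int, num}  (via C C C num)
FOLLOW(S) includes $ since S is the start symbol.
FOLLOW(S): S appears on no right-hand side. Thus FOLLOW(S) = {$}.
FOLLOW(C): in S::=C C C num (occurrence 1), C is followed by C C num with FIRST {id, int, num}; in S::=C C C num (occurrence 2), C is followed by C num with FIRST {id, int, num}; in S::=C C C num (occurrence 3), C is followed by num with FIRST {num}. Thus FOLLOW(C) = {id, int, num}.
FOLLOW(P): in C::=P int, P is followed by int with FIRST {int}. Thus FOLLOW(P) = {int}.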